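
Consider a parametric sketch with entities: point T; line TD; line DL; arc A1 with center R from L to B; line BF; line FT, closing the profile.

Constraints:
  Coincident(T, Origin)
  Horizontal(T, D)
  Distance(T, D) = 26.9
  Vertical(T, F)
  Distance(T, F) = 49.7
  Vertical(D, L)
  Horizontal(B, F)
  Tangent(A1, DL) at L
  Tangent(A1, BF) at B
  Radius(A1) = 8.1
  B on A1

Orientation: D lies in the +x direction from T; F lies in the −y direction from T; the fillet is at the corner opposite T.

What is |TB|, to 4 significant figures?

53.14

T is at the origin; TD is horizontal with |TD| = 26.9 and D on the +x side, so D = (26.90, 0.000). TF is vertical with |TF| = 49.7 and F on the −y side, so F = (0.000, -49.70). The virtual corner opposite T is at (26.90, -49.70). The tangent condition forces RL to be normal to DL and tangency of A1 to BF means the radius RB is perpendicular to BF, with radius 8.1, so the center R sits 8.1 in from both sides at R = (18.80, -41.60). That places the tangent points at L = (26.90, -41.60) on DL and B = (18.80, -49.70) on BF. Then |TB| = |B − T| = 53.14.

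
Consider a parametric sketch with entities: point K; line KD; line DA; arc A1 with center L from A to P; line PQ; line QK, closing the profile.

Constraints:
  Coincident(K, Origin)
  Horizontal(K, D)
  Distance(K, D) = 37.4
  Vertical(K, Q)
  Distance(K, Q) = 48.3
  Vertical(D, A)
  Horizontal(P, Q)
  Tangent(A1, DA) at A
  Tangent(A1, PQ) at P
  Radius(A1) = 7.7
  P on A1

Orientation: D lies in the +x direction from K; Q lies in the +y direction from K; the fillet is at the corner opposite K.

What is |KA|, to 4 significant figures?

55.20

K is at the origin; K and D share the same y with |KD| = 37.4 and D on the +x side, so D = (37.40, 0.000). KQ is vertical with |KQ| = 48.3 and Q on the +y side, so Q = (0.000, 48.30). The virtual corner opposite K is at (37.40, 48.30). Since A1 is tangent to DA there, LA ⟂ DA and A1 meets PQ tangentially, so LP is at right angles to PQ, with radius 7.7, so the center L sits 7.7 in from both sides at L = (29.70, 40.60). That places the tangent points at A = (37.40, 40.60) on DA and P = (29.70, 48.30) on PQ. Then |KA| = |A − K| = 55.20.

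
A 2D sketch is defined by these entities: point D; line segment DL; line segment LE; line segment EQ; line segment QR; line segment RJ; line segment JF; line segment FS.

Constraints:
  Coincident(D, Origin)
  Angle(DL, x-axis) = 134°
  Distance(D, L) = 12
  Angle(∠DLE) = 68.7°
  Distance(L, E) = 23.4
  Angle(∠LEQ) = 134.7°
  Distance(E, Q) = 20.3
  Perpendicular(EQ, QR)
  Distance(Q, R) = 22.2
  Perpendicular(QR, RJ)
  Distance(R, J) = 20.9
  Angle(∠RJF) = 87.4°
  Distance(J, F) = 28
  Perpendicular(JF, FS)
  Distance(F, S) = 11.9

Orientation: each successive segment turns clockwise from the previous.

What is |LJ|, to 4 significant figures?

16.81

D is at the origin; DL runs at 134.0° with length 12.0, so L = (-8.336, 8.632). ∠DLE = 68.7° gives LE at 22.70° from the x-axis; with |LE| = 23.4, E = (13.25, 17.66). ∠LEQ = 134.7° gives EQ at -22.60° from the x-axis; with |EQ| = 20.3, Q = (31.99, 9.861). EQ is perpendicular to QR, so QR runs at -112.6°; with |QR| = 22.2, R = (23.46, -10.63). The perpendicularity gives RJ at right angles to QR, so RJ runs at 157.4°; with |RJ| = 20.9, J = (4.166, -2.602). Then |LJ| = |J − L| = 16.81.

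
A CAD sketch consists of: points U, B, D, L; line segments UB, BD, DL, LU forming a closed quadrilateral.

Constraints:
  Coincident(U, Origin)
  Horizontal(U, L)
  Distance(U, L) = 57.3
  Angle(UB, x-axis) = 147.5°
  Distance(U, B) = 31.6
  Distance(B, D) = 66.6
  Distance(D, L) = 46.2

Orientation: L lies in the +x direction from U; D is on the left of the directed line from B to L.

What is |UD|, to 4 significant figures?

54.09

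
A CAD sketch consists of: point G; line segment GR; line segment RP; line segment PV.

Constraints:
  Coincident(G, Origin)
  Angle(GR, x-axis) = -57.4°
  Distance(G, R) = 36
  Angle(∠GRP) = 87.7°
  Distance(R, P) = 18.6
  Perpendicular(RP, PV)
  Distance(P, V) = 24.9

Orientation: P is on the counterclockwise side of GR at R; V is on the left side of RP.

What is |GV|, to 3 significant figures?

20.4

G is at the origin; GR runs at -57.4° with length 36.0, so R = 36.0·(cos -57.4°, sin -57.4°) = (19.4, -30.3). ∠GRP = 87.7°, so RP runs at -57.4° + (180° − 87.7°) = 34.9° from the x-axis; with |RP| = 18.6, P = R + 18.6·(cos 34.9°, sin 34.9°) = (34.7, -19.7). RP is perpendicular to PV; with |PV| = 24.9 on the left of RP, V = P + 24.9·(-0.572, 0.820) = (20.4, 0.735). Then |GV| = |V − G| = 20.4.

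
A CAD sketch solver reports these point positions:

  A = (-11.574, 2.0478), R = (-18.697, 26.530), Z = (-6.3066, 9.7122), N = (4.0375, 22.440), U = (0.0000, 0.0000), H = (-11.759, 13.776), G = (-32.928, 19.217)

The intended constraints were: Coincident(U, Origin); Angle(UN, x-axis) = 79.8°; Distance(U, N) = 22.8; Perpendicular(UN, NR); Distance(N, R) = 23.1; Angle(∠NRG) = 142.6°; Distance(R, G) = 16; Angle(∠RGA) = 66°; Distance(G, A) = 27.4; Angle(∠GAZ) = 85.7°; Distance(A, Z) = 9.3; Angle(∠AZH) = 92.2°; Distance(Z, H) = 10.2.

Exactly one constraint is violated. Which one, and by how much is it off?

Distance(Z, H) = 10.2 — off by 3.40.

U = (0.00, 0.00) ✓; UN at 79.80° ✓; |UN| = 22.80 ✓; ∠(UN, NR) = 90.00° ✓; |NR| = 23.10 ✓; ∠NRG = 142.6° ✓; |RG| = 16.00 ✓; ∠RGA = 66.00° ✓; |GA| = 27.40 ✓; ∠GAZ = 85.70° ✓; |AZ| = 9.300 ✓; ∠AZH = 92.20° ✓; |ZH| = 6.800 ✗.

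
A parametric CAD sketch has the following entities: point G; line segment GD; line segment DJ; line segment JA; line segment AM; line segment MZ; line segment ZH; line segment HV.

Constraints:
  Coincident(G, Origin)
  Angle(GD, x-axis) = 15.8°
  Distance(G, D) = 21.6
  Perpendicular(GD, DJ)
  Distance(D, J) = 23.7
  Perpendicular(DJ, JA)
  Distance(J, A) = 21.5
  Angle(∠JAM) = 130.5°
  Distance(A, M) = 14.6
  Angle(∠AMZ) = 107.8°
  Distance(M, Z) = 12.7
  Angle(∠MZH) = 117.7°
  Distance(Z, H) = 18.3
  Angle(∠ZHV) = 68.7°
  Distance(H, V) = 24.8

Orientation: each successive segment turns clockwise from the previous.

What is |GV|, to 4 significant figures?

25.97

G is at the origin; GD runs at 15.8° with length 21.6, so D = (20.78, 5.881). The perpendicularity gives DJ at right angles to GD, so DJ runs at -74.20°; with |DJ| = 23.7, J = (27.24, -16.92). The perpendicularity gives JA at right angles to DJ, so JA runs at -164.2°; with |JA| = 21.5, A = (6.549, -22.78). ∠JAM = 130.5° gives AM at 146.3° from the x-axis; with |AM| = 14.6, M = (-5.597, -14.68). ∠AMZ = 107.8° gives MZ at 74.10° from the x-axis; with |MZ| = 12.7, Z = (-2.118, -2.462). ∠MZH = 117.7° gives ZH at 11.80° from the x-axis; with |ZH| = 18.3, H = (15.80, 1.280). ∠ZHV = 68.7° gives HV at -99.50° from the x-axis; with |HV| = 24.8, V = (11.70, -23.18). Then |GV| = |V − G| = 25.97.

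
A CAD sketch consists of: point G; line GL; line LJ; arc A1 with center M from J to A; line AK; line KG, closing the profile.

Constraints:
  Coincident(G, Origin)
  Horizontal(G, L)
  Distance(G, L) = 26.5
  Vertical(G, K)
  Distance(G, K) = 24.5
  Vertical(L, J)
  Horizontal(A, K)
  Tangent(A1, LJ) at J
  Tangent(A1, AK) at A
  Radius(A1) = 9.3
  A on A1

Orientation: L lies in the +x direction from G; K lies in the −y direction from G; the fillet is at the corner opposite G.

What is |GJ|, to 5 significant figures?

30.550

The virtual corner opposite G is at (26.500, -24.500). The tangent condition forces MJ to be normal to LJ and the tangent condition forces MA to be normal to AK, with radius 9.3, so the center M sits 9.3 in from both sides at M = (17.200, -15.200). That places the tangent points at J = (26.500, -15.200) on LJ and A = (17.200, -24.500) on AK. Then |GJ| = |J − G| = 30.550.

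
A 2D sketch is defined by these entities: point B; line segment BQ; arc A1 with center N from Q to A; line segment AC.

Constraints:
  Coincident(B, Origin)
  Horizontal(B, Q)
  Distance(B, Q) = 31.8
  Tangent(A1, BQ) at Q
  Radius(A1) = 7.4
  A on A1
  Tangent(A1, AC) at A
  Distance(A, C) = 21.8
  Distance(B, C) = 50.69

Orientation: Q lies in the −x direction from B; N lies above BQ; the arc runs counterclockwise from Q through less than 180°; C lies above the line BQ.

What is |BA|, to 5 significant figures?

29.541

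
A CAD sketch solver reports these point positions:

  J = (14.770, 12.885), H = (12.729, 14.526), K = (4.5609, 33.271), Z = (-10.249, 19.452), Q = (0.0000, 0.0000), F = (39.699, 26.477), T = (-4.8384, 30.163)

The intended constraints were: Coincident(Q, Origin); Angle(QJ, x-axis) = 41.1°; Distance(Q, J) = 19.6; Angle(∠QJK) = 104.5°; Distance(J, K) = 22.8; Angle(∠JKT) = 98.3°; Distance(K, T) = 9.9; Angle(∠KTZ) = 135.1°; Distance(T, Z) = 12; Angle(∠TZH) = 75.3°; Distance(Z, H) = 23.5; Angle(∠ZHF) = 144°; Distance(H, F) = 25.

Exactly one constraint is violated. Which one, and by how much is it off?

Distance(H, F) = 25 — off by 4.50.

Q = (0.00, 0.00) ✓; QJ at 41.10° ✓; |QJ| = 19.60 ✓; ∠QJK = 104.5° ✓; |JK| = 22.80 ✓; ∠JKT = 98.30° ✓; |KT| = 9.900 ✓; ∠KTZ = 135.1° ✓; |TZ| = 12.00 ✓; ∠TZH = 75.30° ✓; |ZH| = 23.50 ✓; ∠ZHF = 144.0° ✓; |HF| = 29.50 ✗.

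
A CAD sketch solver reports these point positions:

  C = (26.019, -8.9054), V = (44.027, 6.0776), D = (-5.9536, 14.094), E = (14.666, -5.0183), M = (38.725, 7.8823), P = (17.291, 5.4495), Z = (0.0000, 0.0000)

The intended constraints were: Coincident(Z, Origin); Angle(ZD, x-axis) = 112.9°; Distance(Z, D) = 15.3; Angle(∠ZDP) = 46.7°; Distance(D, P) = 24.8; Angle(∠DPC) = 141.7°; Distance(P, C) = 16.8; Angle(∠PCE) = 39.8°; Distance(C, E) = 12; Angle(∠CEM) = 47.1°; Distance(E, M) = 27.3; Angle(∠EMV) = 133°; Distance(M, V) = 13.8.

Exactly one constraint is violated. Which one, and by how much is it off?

Distance(M, V) = 13.8 — off by 8.20.

Z = (0.00, 0.00) ✓; ZD at 112.9° ✓; |ZD| = 15.30 ✓; ∠ZDP = 46.70° ✓; |DP| = 24.80 ✓; ∠DPC = 141.7° ✓; |PC| = 16.80 ✓; ∠PCE = 39.80° ✓; |CE| = 12.00 ✓; ∠CEM = 47.10° ✓; |EM| = 27.30 ✓; ∠EMV = 133.0° ✓; |MV| = 5.601 ✗.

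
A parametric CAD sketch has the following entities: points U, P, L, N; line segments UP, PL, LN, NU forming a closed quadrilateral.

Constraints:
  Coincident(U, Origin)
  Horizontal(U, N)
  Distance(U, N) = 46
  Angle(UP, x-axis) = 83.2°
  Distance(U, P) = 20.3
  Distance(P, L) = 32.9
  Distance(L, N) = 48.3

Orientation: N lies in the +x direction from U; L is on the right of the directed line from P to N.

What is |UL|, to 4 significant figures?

12.62

Checks: |PL| = 32.90 ✓; |LN| = 48.30 ✓.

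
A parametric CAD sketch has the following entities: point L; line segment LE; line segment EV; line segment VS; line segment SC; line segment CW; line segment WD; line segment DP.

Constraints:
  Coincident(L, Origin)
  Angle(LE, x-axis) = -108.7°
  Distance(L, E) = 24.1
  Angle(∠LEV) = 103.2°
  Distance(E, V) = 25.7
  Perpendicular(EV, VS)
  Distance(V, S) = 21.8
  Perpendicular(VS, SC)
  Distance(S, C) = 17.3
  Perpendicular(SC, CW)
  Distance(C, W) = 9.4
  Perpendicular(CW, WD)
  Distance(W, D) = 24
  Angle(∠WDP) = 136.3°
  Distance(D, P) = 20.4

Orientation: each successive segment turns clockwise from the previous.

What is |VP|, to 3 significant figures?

34.1

The perpendicularity gives WD at right angles to CW, so WD runs at 174°; with |WD| = 24.0, D = (-38.8, -7.38). ∠WDP = 136.3° gives DP at 131° from the x-axis; with |DP| = 20.4, P = (-52.1, 8.06). Then |VP| = |P − V| = 34.1.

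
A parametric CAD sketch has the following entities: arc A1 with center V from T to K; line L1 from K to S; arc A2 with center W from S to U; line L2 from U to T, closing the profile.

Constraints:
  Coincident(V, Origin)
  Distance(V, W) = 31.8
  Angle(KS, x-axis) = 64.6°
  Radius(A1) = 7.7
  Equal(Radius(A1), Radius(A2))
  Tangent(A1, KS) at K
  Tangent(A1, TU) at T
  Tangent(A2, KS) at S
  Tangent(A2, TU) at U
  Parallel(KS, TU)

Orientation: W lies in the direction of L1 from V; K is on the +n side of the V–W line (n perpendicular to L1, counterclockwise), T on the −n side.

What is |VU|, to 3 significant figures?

32.7

Tangency of A1 to both parallel lines with radius 7.7 puts K and T at V ± 7.7·n: K = (-6.96, 3.30), T = (6.96, -3.30). Equal radii place S and U the same way about W: S = W + 7.7·n = (6.68, 32.0), U = W − 7.7·n = (20.6, 25.4). Then |VU| = |U − V| = 32.7.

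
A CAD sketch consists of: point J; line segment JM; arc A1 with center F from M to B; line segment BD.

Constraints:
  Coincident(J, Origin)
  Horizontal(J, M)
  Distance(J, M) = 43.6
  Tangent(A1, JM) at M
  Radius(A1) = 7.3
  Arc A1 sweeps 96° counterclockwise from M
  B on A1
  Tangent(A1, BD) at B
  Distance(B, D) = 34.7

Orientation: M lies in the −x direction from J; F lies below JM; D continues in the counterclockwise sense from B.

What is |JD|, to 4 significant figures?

63.59

J is at the origin; J and M share the same y with |JM| = 43.6 and M on the −x side, so M = (-43.60, 0.000). A1 meets JM tangentially, so FM is at right angles to JM, so F = M + (0, -7.3) = (-43.60, -7.300). On A1, M sits at bearing 90° from F; a 96° counterclockwise sweep puts B at bearing 186°, so B = F + 7.3·(cos 186°, sin 186°) = (-50.86, -8.063). Since A1 is tangent to BD there, FB ⟂ BD, so BD runs along (−sin 186°, cos 186°); with |BD| = 34.7, D = (-47.23, -42.57). Then |JD| = |D − J| = 63.59.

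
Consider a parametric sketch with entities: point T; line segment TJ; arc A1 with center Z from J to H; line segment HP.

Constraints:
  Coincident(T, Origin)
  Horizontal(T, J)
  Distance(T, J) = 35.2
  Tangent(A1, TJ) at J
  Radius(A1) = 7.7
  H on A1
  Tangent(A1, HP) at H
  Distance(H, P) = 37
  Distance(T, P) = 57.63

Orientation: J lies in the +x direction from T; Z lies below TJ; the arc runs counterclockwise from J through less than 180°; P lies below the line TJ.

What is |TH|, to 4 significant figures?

29.19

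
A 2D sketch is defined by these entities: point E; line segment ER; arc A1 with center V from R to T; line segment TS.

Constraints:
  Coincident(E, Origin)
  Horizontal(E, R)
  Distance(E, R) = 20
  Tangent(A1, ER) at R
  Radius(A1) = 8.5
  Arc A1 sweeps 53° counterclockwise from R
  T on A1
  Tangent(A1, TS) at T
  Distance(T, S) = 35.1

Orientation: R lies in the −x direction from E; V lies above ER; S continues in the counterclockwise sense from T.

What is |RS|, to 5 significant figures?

42.025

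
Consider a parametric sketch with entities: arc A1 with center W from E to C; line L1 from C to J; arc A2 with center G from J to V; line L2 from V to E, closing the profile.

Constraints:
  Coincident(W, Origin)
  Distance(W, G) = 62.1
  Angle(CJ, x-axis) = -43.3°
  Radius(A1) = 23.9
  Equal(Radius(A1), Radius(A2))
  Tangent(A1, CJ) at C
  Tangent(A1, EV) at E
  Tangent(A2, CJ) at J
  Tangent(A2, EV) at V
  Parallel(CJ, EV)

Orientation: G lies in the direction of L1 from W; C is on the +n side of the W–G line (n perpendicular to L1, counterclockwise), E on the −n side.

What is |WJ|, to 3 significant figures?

66.5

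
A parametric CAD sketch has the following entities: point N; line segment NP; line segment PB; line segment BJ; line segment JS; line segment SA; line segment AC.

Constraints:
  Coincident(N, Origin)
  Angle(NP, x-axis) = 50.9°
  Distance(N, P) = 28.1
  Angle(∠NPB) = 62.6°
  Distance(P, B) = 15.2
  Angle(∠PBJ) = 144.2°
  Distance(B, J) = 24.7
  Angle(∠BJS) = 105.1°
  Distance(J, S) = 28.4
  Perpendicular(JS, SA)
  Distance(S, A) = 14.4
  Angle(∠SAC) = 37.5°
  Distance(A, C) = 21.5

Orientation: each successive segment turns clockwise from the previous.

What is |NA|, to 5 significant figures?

11.044

N is at the origin; NP runs at 50.9° with length 28.1, so P = (17.722, 21.807). ∠NPB = 62.6° gives PB at -66.500° from the x-axis; with |PB| = 15.2, B = (23.783, 7.8676). ∠PBJ = 144.2° gives BJ at -102.30° from the x-axis; with |BJ| = 24.7, J = (18.521, -16.265). ∠BJS = 105.1° gives JS at -177.20° from the x-axis; with |JS| = 28.4, S = (-9.8450, -17.653). JS is perpendicular to SA, so SA runs at 92.800°; with |SA| = 14.4, A = (-10.548, -3.2700). Then |NA| = |A − N| = 11.044.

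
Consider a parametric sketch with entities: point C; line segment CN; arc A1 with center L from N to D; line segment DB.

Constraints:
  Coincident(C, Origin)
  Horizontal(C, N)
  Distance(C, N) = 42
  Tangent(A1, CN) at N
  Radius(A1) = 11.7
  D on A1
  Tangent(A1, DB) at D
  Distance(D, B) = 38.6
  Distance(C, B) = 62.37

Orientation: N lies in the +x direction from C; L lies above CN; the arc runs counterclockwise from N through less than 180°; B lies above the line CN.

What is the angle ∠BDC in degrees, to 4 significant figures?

81.36°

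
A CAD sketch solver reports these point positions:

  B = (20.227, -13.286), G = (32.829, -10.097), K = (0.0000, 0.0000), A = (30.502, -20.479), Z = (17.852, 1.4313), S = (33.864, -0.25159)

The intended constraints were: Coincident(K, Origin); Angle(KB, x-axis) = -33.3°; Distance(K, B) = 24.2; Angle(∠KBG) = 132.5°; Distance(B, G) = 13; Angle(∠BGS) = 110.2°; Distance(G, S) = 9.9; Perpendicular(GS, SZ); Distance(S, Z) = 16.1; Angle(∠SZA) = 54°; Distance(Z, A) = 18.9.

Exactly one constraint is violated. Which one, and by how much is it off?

Distance(Z, A) = 18.9 — off by 6.40.

K = (0.00, 0.00) ✓; KB at -33.30° ✓; |KB| = 24.20 ✓; ∠KBG = 132.5° ✓; |BG| = 13.00 ✓; ∠BGS = 110.2° ✓; |GS| = 9.900 ✓; ∠(GS, SZ) = 90.00° ✓; |SZ| = 16.10 ✓; ∠SZA = 54.00° ✓; |ZA| = 25.30 ✗.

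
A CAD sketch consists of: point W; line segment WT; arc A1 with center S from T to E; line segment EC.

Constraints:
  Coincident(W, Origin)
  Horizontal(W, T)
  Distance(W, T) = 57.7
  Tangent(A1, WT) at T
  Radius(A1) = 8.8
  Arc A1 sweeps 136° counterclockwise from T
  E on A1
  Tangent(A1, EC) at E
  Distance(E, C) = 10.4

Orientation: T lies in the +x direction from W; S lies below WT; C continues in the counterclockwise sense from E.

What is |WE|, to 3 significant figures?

53.8

W is at the origin; WT is horizontal with |WT| = 57.7 and T on the +x side, so T = (57.7, 0.00). A1 meets WT tangentially, so ST is at right angles to WT, so S = T + (0, -8.8) = (57.7, -8.80). On A1, T sits at bearing 90° from S; a 136° counterclockwise sweep puts E at bearing 226°, so E = S + 8.8·(cos 226°, sin 226°) = (51.6, -15.1). Then |WE| = |E − W| = 53.8.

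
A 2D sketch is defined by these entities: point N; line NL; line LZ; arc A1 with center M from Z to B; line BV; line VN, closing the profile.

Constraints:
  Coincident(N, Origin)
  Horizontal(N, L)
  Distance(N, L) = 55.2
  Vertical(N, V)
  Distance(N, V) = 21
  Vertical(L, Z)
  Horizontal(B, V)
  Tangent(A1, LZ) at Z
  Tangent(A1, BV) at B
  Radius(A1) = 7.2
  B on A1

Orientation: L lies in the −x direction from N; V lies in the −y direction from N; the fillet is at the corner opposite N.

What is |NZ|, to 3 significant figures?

56.9

N is at the origin; N and L share the same y with |NL| = 55.2 and L on the −x side, so L = (-55.2, 0.00). N and V share the same x with |NV| = 21.0 and V on the −y side, so V = (0.00, -21.0). The virtual corner opposite N is at (-55.2, -21.0). Tangency of A1 to LZ means the radius MZ is perpendicular to LZ and A1 meets BV tangentially, so MB is at right angles to BV, with radius 7.2, so the center M sits 7.2 in from both sides at M = (-48.0, -13.8). That places the tangent points at Z = (-55.2, -13.8) on LZ and B = (-48.0, -21.0) on BV. Then |NZ| = |Z − N| = 56.9.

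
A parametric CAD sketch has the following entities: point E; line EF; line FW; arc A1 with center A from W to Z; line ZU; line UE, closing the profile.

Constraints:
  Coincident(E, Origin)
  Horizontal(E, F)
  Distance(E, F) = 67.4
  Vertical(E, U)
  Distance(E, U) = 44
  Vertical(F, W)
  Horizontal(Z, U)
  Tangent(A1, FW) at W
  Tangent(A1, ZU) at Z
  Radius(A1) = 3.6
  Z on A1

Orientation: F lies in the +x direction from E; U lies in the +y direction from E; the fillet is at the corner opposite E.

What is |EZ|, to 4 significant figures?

77.50

E is at the origin; EF is horizontal with |EF| = 67.4 and F on the +x side, so F = (67.40, 0.000). E and U share the same x with |EU| = 44.0 and U on the +y side, so U = (0.000, 44.00). The virtual corner opposite E is at (67.40, 44.00). The tangent condition forces AW to be normal to FW and since A1 is tangent to ZU there, AZ ⟂ ZU, with radius 3.6, so the center A sits 3.6 in from both sides at A = (63.80, 40.40). That places the tangent points at W = (67.40, 40.40) on FW and Z = (63.80, 44.00) on ZU. Then |EZ| = |Z − E| = 77.50.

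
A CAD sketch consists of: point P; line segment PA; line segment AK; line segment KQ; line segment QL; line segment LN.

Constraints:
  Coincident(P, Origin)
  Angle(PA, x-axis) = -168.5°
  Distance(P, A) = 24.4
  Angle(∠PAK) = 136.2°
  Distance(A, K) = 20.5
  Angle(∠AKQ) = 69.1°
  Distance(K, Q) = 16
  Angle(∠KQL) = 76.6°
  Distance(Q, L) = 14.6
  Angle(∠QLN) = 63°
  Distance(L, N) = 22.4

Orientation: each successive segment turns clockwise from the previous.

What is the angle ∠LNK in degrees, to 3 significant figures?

36.3°

∠KQL = 76.6° gives QL at -66.6° from the x-axis; with |QL| = 14.6, L = (-22.6, 2.27). ∠QLN = 63.0° gives LN at 176° from the x-axis; with |LN| = 22.4, N = (-45.0, 3.68). Then cos ∠LNK = NL·NK / (|NL||NK|), giving 36.3°.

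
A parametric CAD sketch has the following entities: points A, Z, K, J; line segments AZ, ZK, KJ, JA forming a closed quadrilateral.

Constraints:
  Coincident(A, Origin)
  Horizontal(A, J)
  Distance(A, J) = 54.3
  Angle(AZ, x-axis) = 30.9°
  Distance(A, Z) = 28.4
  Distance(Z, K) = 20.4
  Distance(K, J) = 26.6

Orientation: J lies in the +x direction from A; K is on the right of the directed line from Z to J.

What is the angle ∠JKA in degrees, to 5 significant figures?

157.30°

A is at the origin; A and J share the same y with |AJ| = 54.3 and J in +x, so J = (54.3, 0). AZ runs at 30.9° with |AZ| = 28.4, so Z = (24.369, 14.585). K is determined by |ZK| = 20.4 and |KJ| = 26.6 together: it lies at the intersection of circle(Z, 20.4) and circle(J, 26.6). With |ZJ| = 33.295, the foot of the radical line on ZJ is 12.272 from Z and the perpendicular offset is √(20.4² − 12.272²) = 16.296. Taking the right-of-ZJ solution: K = (28.262, -5.4405).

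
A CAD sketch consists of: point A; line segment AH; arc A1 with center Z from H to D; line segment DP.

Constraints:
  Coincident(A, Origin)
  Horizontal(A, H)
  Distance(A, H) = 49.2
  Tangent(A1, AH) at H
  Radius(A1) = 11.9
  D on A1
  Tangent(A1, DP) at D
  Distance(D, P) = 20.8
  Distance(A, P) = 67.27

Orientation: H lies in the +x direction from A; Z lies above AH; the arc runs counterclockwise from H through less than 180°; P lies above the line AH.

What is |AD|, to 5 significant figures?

62.480

A is at the origin; AH is horizontal with |AH| = 49.2 and H on the +x side, so H = (49.200, 0.0000). A1 meets AH tangentially, so ZH is at right angles to AH, so Z = H + (0, 11.9) = (49.200, 11.900). Since ZD ⟂ DP (tangency), |ZP| = √(11.9² + 20.8²) = 23.964 regardless of where D sits on A1. So P lies on both circle(A, 67.27) and circle(Z, 23.964); the above-AH intersection is P = (57.914, 34.223). D is the foot of the tangent from P: D = (60.971, 13.649).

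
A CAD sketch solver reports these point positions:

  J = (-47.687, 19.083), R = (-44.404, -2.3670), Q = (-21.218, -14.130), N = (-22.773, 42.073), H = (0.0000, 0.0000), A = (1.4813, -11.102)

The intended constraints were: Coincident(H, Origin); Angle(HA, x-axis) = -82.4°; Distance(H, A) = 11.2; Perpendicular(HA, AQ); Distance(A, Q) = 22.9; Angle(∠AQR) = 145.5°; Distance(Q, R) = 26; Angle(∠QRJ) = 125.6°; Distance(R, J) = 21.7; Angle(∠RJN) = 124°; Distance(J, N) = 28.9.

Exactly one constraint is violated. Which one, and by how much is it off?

Distance(J, N) = 28.9 — off by 5.00.

H = (0.00, 0.00) ✓; HA at -82.40° ✓; |HA| = 11.20 ✓; ∠(HA, AQ) = 90.00° ✓; |AQ| = 22.90 ✓; ∠AQR = 145.5° ✓; |QR| = 26.00 ✓; ∠QRJ = 125.6° ✓; |RJ| = 21.70 ✓; ∠RJN = 124.0° ✓; |JN| = 33.90 ✗.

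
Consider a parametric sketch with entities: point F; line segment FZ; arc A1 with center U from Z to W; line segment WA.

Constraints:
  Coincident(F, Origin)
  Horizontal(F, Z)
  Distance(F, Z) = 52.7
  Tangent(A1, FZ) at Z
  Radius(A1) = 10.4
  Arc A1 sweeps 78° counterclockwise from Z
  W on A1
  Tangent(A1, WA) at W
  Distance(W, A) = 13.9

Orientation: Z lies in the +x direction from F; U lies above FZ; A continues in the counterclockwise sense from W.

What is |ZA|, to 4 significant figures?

25.44

On A1, Z sits at bearing -90° from U; a 78° counterclockwise sweep puts W at bearing -12°, so W = U + 10.4·(cos -12°, sin -12°) = (62.87, 8.238). Since A1 is tangent to WA there, UW ⟂ WA, so WA runs along (−sin -12°, cos -12°); with |WA| = 13.9, A = (65.76, 21.83). Then |ZA| = |A − Z| = 25.44.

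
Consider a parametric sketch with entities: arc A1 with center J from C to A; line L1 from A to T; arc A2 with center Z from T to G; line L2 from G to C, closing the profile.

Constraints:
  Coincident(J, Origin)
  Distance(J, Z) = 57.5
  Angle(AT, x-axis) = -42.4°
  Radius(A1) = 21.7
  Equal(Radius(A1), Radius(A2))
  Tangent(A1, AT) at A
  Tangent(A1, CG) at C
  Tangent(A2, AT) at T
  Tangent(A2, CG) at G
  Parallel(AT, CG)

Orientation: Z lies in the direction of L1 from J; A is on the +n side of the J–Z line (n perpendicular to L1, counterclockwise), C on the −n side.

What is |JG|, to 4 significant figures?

61.46

The slot axis is L1's direction at -42.4°, so u = (cos -42.4°, sin -42.4°) = (0.7385, -0.6743) and n = (−sin -42.4°, cos -42.4°) = (0.6743, 0.7385). J is at the origin and Z lies 57.5 along u from J, so Z = 57.5·u = (42.46, -38.77). Tangency of A1 to both parallel lines with radius 21.7 puts A and C at J ± 21.7·n: A = (14.63, 16.02), C = (-14.63, -16.02). Equal radii place T and G the same way about Z: T = Z + 21.7·n = (57.09, -22.75), G = Z − 21.7·n = (27.83, -54.80). Then |JG| = |G − J| = 61.46.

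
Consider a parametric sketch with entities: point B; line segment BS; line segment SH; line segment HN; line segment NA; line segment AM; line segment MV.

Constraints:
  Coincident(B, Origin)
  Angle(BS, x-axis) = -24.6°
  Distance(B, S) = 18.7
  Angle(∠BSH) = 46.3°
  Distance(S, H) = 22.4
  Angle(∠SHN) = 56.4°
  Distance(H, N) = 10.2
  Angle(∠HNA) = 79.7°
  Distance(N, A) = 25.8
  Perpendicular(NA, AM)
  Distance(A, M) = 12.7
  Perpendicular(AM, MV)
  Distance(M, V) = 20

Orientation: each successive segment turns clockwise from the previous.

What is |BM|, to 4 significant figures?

32.61

B is at the origin; BS runs at -24.6° with length 18.7, so S = (17.00, -7.784). ∠BSH = 46.3° gives SH at -158.3° from the x-axis; with |SH| = 22.4, H = (-3.810, -16.07). ∠SHN = 56.4° gives HN at 78.10° from the x-axis; with |HN| = 10.2, N = (-1.707, -6.086). ∠HNA = 79.7° gives NA at -22.20° from the x-axis; with |NA| = 25.8, A = (22.18, -15.83). NA ⟂ AM, so AM runs at -112.2°; with |AM| = 12.7, M = (17.38, -27.59). Then |BM| = |M − B| = 32.61.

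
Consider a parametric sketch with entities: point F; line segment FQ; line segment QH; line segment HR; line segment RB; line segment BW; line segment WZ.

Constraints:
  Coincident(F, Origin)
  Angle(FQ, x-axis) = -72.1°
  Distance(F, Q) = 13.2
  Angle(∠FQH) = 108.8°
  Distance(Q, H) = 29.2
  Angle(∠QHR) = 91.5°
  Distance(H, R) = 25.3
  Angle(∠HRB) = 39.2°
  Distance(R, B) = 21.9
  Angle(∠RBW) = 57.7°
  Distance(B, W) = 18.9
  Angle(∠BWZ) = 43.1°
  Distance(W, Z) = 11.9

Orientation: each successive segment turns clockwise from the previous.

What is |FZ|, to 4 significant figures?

31.25

F is at the origin; FQ runs at -72.1° with length 13.2, so Q = (4.057, -12.56). ∠FQH = 108.8° gives QH at -143.3° from the x-axis; with |QH| = 29.2, H = (-19.35, -30.01). ∠QHR = 91.5° gives HR at 128.2° from the x-axis; with |HR| = 25.3, R = (-35.00, -10.13). ∠HRB = 39.2° gives RB at -12.60° from the x-axis; with |RB| = 21.9, B = (-13.63, -14.91). ∠RBW = 57.7° gives BW at -134.9° from the x-axis; with |BW| = 18.9, W = (-26.97, -28.29). ∠BWZ = 43.1° gives WZ at 88.20° from the x-axis; with |WZ| = 11.9, Z = (-26.60, -16.40). Then |FZ| = |Z − F| = 31.25.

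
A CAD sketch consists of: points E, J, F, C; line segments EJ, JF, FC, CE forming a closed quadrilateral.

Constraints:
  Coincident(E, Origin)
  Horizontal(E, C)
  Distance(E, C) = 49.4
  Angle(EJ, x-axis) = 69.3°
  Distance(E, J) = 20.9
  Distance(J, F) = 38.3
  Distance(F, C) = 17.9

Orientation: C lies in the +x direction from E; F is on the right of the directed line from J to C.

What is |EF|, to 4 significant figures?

34.62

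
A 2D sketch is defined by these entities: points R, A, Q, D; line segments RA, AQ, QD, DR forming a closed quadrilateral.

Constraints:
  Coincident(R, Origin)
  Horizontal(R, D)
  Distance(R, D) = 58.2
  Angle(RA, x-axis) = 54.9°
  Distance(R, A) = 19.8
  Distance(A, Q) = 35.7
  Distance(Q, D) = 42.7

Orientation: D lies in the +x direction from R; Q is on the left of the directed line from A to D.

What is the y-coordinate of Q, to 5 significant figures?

38.336

R is at the origin; RD is horizontal with |RD| = 58.2 and D in +x, so D = (58.2, 0). RA runs at 54.9° with |RA| = 19.8, so A = (11.385, 16.199). Q is determined by |AQ| = 35.7 and |QD| = 42.7 together: it lies at the intersection of circle(A, 35.7) and circle(D, 42.7). With |AD| = 49.538, the foot of the radical line on AD is 19.230 from A and the perpendicular offset is √(35.7² − 19.230²) = 30.078. Taking the left-of-AD solution: Q = (39.394, 38.336).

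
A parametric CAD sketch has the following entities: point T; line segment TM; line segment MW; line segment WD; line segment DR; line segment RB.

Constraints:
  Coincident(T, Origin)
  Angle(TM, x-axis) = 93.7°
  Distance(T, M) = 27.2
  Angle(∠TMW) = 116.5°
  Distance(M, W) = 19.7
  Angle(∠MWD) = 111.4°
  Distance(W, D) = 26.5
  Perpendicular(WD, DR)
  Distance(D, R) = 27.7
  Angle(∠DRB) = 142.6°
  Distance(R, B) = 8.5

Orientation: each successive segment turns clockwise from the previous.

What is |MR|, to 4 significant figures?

34.96

∠MWD = 111.4° gives WD at -38.40° from the x-axis; with |WD| = 26.5, D = (36.04, 20.59). WD ⟂ DR, so DR runs at -128.4°; with |DR| = 27.7, R = (18.83, -1.116). Then |MR| = |R − M| = 34.96.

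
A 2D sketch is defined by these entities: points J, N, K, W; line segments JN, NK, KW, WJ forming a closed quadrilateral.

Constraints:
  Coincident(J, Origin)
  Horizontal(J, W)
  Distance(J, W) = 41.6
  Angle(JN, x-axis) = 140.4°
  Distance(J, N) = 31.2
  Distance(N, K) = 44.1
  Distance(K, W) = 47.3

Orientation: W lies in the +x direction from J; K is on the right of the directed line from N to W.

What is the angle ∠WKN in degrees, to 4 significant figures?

97.19°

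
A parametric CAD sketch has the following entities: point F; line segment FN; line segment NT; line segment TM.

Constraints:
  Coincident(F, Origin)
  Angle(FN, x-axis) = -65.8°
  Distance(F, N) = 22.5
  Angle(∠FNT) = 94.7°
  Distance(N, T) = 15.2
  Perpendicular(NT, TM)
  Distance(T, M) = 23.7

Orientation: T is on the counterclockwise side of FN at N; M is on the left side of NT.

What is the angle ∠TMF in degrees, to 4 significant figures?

85.72°

F is at the origin; FN runs at -65.8° with length 22.5, so N = 22.5·(cos -65.8°, sin -65.8°) = (9.223, -20.52). ∠FNT = 94.7°, so NT runs at -65.8° + (180° − 94.7°) = 19.50° from the x-axis; with |NT| = 15.2, T = N + 15.2·(cos 19.50°, sin 19.50°) = (23.55, -15.45). NT ⟂ TM; with |TM| = 23.7 on the left of NT, M = T + 23.7·(-0.3338, 0.9426) = (15.64, 6.892). Then cos ∠TMF = MT·MF / (|MT||MF|), giving 85.72°.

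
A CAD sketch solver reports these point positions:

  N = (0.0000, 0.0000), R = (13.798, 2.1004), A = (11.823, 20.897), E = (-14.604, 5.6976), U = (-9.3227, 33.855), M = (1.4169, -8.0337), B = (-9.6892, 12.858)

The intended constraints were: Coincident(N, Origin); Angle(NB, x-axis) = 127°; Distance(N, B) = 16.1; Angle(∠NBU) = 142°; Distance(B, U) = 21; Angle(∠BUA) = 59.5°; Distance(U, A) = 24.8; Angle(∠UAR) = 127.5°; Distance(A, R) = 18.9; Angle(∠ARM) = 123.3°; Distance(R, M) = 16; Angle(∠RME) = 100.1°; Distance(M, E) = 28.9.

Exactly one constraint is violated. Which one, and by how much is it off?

Distance(M, E) = 28.9 — off by 7.80.

N = (0.00, 0.00) ✓; NB at 127.0° ✓; |NB| = 16.10 ✓; ∠NBU = 142.0° ✓; |BU| = 21.00 ✓; ∠BUA = 59.50° ✓; |UA| = 24.80 ✓; ∠UAR = 127.5° ✓; |AR| = 18.90 ✓; ∠ARM = 123.3° ✓; |RM| = 16.00 ✓; ∠RME = 100.1° ✓; |ME| = 21.10 ✗.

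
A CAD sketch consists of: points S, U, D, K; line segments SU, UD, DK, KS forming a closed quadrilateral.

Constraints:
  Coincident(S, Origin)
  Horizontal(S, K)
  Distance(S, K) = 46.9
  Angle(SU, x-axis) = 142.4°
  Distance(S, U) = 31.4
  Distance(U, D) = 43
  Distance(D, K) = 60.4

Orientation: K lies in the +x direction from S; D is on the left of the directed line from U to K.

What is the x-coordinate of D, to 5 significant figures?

8.3273

Checks: |SK| = 46.90 ✓; |SU| = 31.40 ✓; |UD| = 43.00 ✓; |DK| = 60.40 ✓.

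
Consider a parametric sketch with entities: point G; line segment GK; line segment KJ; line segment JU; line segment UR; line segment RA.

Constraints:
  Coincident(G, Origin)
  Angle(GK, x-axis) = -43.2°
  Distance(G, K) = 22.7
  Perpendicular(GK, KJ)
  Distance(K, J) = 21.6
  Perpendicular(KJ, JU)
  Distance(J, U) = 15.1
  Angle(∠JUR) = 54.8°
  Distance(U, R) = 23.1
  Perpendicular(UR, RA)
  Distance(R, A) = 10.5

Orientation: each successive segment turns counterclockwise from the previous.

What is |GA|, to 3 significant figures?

30.8

G is at the origin; GK runs at -43.2° with length 22.7, so K = (16.5, -15.5). The perpendicularity gives KJ at right angles to GK, so KJ runs at 46.8°; with |KJ| = 21.6, J = (31.3, 0.207). KJ ⟂ JU, so JU runs at 137°; with |JU| = 15.1, U = (20.3, 10.5). ∠JUR = 54.8° gives UR at -98.0° from the x-axis; with |UR| = 23.1, R = (17.1, -12.3). UR ⟂ RA, so RA runs at -8.00°; with |RA| = 10.5, A = (27.5, -13.8). Then |GA| = |A − G| = 30.8.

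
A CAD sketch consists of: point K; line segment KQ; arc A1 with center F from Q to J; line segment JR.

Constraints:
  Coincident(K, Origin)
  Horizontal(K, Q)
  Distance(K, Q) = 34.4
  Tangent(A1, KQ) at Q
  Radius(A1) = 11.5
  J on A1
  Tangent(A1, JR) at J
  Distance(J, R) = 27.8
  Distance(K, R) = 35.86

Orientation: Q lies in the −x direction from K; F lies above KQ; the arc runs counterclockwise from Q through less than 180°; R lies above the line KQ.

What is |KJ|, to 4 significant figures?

24.79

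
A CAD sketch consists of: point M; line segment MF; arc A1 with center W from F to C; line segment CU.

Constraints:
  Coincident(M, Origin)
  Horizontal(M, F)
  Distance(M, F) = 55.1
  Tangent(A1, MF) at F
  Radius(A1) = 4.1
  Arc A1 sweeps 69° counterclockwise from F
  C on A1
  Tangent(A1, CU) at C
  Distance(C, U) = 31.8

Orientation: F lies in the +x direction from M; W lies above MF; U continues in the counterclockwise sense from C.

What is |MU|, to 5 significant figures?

77.395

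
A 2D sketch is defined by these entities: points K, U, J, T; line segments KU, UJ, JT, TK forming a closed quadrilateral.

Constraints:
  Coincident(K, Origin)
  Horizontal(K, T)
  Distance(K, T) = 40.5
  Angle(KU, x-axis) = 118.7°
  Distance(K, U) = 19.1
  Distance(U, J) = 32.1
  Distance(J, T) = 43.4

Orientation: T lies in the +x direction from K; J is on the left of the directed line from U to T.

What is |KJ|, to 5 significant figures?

39.677

Checks: |UJ| = 32.10 ✓; |JT| = 43.40 ✓.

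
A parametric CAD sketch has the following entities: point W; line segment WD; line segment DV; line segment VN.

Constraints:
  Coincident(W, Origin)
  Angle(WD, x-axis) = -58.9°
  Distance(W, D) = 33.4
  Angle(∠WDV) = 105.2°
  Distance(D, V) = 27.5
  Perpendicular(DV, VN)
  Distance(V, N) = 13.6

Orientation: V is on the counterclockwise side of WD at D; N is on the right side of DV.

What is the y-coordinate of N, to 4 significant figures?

-34.15

W is at the origin; WD runs at -58.9° with length 33.4, so D = 33.4·(cos -58.9°, sin -58.9°) = (17.25, -28.60). ∠WDV = 105.2°, so DV runs at -58.9° + (180° − 105.2°) = 15.90° from the x-axis; with |DV| = 27.5, V = D + 27.5·(cos 15.90°, sin 15.90°) = (43.70, -21.07). DV is perpendicular to VN; with |VN| = 13.6 on the right of DV, N = V + 13.6·(0.2740, -0.9617) = (47.43, -34.15). So N.y = -34.15.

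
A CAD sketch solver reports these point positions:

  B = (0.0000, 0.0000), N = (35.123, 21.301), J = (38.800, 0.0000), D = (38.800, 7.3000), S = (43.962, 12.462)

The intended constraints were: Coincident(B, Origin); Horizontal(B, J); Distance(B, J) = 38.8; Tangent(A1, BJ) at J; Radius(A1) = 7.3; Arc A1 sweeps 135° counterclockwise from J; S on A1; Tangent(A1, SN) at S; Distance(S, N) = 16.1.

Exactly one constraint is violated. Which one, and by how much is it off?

Distance(S, N) = 16.1 — off by 3.60.

B = (0.00, 0.00) ✓; B.y = 0.00, J.y = 0.00 ✓; |BJ| = 38.80 ✓; ∠(DJ, JB) = 90.00° ✓; |DJ| = 7.300 ✓; bearing(D→S) − bearing(D→J) = 135.0° ✓; |DS| = 7.300 ✓; ∠(DS, SN) = 90.00° ✓; |SN| = 12.50 ✗.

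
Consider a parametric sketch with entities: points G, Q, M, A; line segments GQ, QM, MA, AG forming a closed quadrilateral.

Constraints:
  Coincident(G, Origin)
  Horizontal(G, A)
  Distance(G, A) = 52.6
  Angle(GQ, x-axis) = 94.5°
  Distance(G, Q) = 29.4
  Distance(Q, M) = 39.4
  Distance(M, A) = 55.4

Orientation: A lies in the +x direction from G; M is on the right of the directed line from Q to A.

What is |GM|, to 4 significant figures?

10.26

G is at the origin; GA is horizontal with |GA| = 52.6 and A in +x, so A = (52.6, 0). GQ runs at 94.5° with |GQ| = 29.4, so Q = (-2.307, 29.31). M is determined by |QM| = 39.4 and |MA| = 55.4 together: it lies at the intersection of circle(Q, 39.4) and circle(A, 55.4). With |QA| = 62.24, the foot of the radical line on QA is 18.93 from Q and the perpendicular offset is √(39.4² − 18.93²) = 34.55. Taking the right-of-QA solution: M = (-1.874, -10.09).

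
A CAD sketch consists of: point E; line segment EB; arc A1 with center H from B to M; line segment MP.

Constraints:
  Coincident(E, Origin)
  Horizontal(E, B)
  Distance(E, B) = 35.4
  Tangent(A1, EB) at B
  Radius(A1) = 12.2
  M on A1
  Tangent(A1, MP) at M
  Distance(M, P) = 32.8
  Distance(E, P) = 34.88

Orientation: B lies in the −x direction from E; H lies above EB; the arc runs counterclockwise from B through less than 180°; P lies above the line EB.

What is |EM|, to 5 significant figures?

25.645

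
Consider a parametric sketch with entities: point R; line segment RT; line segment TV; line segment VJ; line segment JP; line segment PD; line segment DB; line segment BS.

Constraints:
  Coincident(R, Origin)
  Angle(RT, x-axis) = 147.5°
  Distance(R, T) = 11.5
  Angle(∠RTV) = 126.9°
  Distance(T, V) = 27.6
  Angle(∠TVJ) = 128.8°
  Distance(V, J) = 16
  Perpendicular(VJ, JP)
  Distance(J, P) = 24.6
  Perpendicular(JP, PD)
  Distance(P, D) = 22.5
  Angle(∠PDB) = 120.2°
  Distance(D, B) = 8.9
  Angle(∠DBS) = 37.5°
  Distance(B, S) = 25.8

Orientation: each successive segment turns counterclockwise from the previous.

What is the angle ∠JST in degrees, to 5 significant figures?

86.885°

R is at the origin; RT runs at 147.5° with length 11.5, so T = (-9.6990, 6.1789). ∠RTV = 126.9° gives TV at -159.40° from the x-axis; with |TV| = 27.6, V = (-35.534, -3.5319). ∠TVJ = 128.8° gives VJ at -108.20° from the x-axis; with |VJ| = 16.0, J = (-40.532, -18.731). The perpendicularity gives JP at right angles to VJ, so JP runs at -18.200°; with |JP| = 24.6, P = (-17.162, -26.415). The perpendicularity gives PD at right angles to JP, so PD runs at 71.800°; with |PD| = 22.5, D = (-10.135, -5.0405). ∠PDB = 120.2° gives DB at 131.60° from the x-axis; with |DB| = 8.9, B = (-16.044, 1.6149). ∠DBS = 37.5° gives BS at -85.900° from the x-axis; with |BS| = 25.8, S = (-14.199, -24.119). Then cos ∠JST = SJ·ST / (|SJ||ST|), giving 86.885°.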